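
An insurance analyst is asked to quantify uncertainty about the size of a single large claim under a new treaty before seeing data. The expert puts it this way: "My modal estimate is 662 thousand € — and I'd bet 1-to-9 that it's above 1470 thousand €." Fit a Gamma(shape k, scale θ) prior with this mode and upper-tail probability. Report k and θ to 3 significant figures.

Gamma(k,θ) with k>1 has mode (k−1)θ, so θ = 662/(k−1).
Need P(X < 1470) = 0.9 with θ tied to k this way. Start at k = 2, θ = 662: P(X<1470) ≈ 0.650.
Too low — raise k to concentrate. Iterating converges to k ≈ 4.02.
Then θ = 662/(4.02−1) ≈ 219.

k ≈ 4.02, θ ≈ 219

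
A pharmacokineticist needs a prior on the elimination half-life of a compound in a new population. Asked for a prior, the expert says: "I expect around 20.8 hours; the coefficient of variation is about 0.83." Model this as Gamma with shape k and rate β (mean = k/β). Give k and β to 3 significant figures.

k ≈ 1.45, β ≈ 0.0698

For Gamma(k, rate β): mean = k/β, variance = k/β², so CV = 1/√k.
CV = 0.83, hence k = 1/CV² = 1.45.
Then β = k/mean = 1.45/20.8 = 0.0698.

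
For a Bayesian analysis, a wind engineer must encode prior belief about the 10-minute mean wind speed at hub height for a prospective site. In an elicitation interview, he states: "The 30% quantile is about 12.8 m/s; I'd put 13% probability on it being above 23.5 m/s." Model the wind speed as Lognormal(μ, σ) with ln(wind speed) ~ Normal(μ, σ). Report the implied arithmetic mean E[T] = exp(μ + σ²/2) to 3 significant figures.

E[T] ≈ 16.6 m/s

If T ~ Lognormal(μ,σ) then ln T ~ Normal(μ,σ), so the p-quantile of ln T is μ + z_p·σ.
ln(12.8) = 2.549 and ln(23.5) = 3.157; z_{0.3} = -0.5244, z_{0.87} = 1.126.
σ = (3.157 − 2.549)/(1.126 − (-0.5244)) = 0.368.
μ = 2.549 − (-0.5244)·0.368 = 2.742.
E[T] = exp(μ + σ²/2) = exp(2.742 + 0.0677) = 16.6 m/s.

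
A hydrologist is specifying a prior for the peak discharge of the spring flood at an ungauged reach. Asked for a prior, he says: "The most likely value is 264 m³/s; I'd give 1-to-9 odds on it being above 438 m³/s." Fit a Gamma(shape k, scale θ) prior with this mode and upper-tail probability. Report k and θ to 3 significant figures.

Gamma(k,θ) with k>1 has mode (k−1)θ, so θ = 264/(k−1).
Need P(X < 438) = 0.9 with θ tied to k this way. Start at k = 2, θ = 264: P(X<438) ≈ 0.494.
Too low — raise k to concentrate. Iterating converges to k ≈ 8.36.
Then θ = 264/(8.36−1) ≈ 35.8.

k ≈ 8.36, θ ≈ 35.8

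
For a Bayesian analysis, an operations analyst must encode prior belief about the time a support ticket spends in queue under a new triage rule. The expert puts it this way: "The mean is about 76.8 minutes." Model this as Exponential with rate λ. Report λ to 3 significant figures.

λ ≈ 0.013

Exponential mean = 1/λ, so λ = 1/76.8 = 0.013.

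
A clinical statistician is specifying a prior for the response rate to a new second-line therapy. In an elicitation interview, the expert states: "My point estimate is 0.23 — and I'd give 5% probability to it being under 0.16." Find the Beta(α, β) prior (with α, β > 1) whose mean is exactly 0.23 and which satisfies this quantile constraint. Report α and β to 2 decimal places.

α ≈ 20.09, β ≈ 67.27

With mean 0.23 fixed, write α = 0.23s, β = 0.77s where s = α+β.
Need P(θ < 0.16) = 0.05 under Beta(0.23s, 0.77s). Normal approximation: (q−m)/√(m(1−m)/s) ≈ z_{0.05} = -1.64, so s ≈ 0.23·0.77·(-1.64)²/(0.16−0.23)² = 97.8.
At s = 97.8: P(θ<0.16) ≈ 0.040. Adjusting to match 0.05 gives s ≈ 87.36.
So α = 0.23·87.36 ≈ 20.09, β = 0.77·87.36 ≈ 67.27.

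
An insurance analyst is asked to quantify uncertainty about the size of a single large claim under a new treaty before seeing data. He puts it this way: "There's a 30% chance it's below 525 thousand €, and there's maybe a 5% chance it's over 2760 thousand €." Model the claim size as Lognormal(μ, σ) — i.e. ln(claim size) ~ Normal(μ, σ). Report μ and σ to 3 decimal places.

μ ≈ 6.665, σ ≈ 0.765

If T ~ Lognormal(μ,σ) then ln T ~ Normal(μ,σ), so the p-quantile of ln T is μ + z_p·σ.
ln(525) = 6.263 and ln(2760) = 7.923; z_{0.3} = -0.5244, z_{0.95} = 1.645.
σ = (7.923 − 6.263)/(1.645 − (-0.5244)) = 0.765.
μ = 6.263 − (-0.5244)·0.765 = 6.665.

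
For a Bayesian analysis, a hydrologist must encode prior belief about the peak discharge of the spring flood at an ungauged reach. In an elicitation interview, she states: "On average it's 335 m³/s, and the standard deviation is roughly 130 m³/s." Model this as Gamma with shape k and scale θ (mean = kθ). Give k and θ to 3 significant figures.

For Gamma(k, scale θ): mean = kθ, variance = kθ², so CV = 1/√k.
CV = SD/mean = 130/335 = 0.3881, hence k = 1/CV² = 6.64.
Then θ = mean/k = 335/6.64 = 50.4.

k ≈ 6.64, θ ≈ 50.4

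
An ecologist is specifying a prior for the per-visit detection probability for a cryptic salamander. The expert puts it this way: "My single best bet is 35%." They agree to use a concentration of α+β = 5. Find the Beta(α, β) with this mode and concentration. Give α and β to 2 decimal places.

For α,β > 1 the Beta mode is (α−1)/(α+β−2). With α+β = 5, the mode is (α−1)/3.
Set (α−1)/3 = 0.35 → α = 1 + 0.35·3 = 2.05.
β = 5 − α = 2.95.

α = 2.05, β = 2.95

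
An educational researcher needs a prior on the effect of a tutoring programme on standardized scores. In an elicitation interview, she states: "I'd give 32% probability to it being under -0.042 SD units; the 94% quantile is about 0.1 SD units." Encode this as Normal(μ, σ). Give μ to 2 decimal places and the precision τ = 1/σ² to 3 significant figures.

The p-quantile of Normal(μ,σ) is μ + z_p·σ, with z_{0.32} = -0.4677 and z_{0.94} = 1.555.
Eliminate σ: μ = (z₂·x₁ − z₁·x₂)/(z₂ − z₁) = (1.555·-0.042 − (-0.4677)·0.1)/2.022 = -0.01.
Then σ = (x₂ − x₁)/(z₂ − z₁) = (0.1 − -0.042)/2.022 = 0.07.
Precision τ = 1/σ² = 1/0.07021² = 203.

μ = -0.01, τ = 203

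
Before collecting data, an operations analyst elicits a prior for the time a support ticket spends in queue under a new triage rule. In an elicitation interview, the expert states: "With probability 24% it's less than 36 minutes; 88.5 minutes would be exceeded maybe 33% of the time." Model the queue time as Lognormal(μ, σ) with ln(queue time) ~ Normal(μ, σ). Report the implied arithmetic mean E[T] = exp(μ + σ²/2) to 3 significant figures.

If T ~ Lognormal(μ,σ) then ln T ~ Normal(μ,σ), so the p-quantile of ln T is μ + z_p·σ.
ln(36) = 3.584 and ln(88.5) = 4.483; z_{0.24} = -0.7063, z_{0.67} = 0.4399.
σ = (4.483 − 3.584)/(0.4399 − (-0.7063)) = 0.785.
μ = 3.584 − (-0.7063)·0.785 = 4.138.
E[T] = exp(μ + σ²/2) = exp(4.138 + 0.3079) = 85.3 minutes.

E[T] ≈ 85.3 minutes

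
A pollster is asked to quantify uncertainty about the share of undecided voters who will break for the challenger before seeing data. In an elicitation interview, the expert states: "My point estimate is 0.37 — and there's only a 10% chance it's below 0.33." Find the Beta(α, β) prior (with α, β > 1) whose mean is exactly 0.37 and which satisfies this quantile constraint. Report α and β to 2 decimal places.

α ≈ 87.34, β ≈ 148.71

With mean 0.37 fixed, write α = 0.37s, β = 0.63s where s = α+β.
Need P(θ < 0.33) = 0.1 under Beta(0.37s, 0.63s). Normal approximation: (q−m)/√(m(1−m)/s) ≈ z_{0.1} = -1.28, so s ≈ 0.37·0.63·(-1.28)²/(0.33−0.37)² = 239.3.
At s = 239.3: P(θ<0.33) ≈ 0.098. Adjusting to match 0.1 gives s ≈ 236.05.
So α = 0.37·236.05 ≈ 87.34, β = 0.63·236.05 ≈ 148.71.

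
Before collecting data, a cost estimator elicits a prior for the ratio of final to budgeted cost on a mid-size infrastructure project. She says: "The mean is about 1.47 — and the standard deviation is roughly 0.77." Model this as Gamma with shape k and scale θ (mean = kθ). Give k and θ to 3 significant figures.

For Gamma(k, scale θ): mean = kθ, variance = kθ², so CV = 1/√k.
CV = SD/mean = 0.77/1.47 = 0.5238, hence k = 1/CV² = 3.64.
Then θ = mean/k = 1.47/3.64 = 0.403.

k ≈ 3.64, θ ≈ 0.403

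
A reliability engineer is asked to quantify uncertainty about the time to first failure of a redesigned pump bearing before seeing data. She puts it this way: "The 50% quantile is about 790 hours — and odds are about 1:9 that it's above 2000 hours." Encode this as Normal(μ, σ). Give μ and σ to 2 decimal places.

For Normal(μ,σ), the p-quantile is μ + z_p·σ. Here z_{0.5} = 0, z_{0.9} = 1.282.
So 790 = μ + 0σ and 2000 = μ + 1.282σ.
Subtracting: σ = (2000 − 790)/(1.282 − (0)) = 944.17.
Then μ = 790 − (0)·944.17 = 790.00.

μ = 790.00, σ = 944.17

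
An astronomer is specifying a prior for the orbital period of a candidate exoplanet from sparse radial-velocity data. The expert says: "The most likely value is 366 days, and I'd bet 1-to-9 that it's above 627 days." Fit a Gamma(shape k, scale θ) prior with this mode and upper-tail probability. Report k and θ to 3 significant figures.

Gamma(k,θ) with k>1 has mode (k−1)θ, so θ = 366/(k−1).
Need P(X < 627) = 0.9 with θ tied to k this way. Start at k = 2, θ = 366: P(X<627) ≈ 0.511.
Too low — raise k to concentrate. Iterating converges to k ≈ 7.54.
Then θ = 366/(7.54−1) ≈ 56.

k ≈ 7.54, θ ≈ 56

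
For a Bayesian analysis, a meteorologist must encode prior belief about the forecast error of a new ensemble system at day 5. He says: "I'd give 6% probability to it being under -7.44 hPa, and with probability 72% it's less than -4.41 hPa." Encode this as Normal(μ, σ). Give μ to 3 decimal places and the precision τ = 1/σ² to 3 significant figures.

For Normal(μ,σ), the p-quantile is μ + z_p·σ. Here z_{0.06} = -1.555, z_{0.72} = 0.5828.
So -7.44 = μ − 1.555σ and -4.41 = μ + 0.5828σ.
Subtracting: σ = (-4.41 − -7.44)/(0.5828 − (-1.555)) = 1.417.
Then μ = -7.44 − (-1.555)·1.417 = -5.236.
Precision τ = 1/σ² = 1/1.417² = 0.498.

μ = -5.236, τ = 0.498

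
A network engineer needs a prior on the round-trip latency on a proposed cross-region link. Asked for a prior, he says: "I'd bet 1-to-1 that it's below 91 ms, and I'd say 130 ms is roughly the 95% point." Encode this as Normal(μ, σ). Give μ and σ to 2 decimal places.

For Normal(μ,σ), the p-quantile is μ + z_p·σ. Here z_{0.5} = 0, z_{0.95} = 1.645.
So 91 = μ + 0σ and 130 = μ + 1.645σ.
Subtracting: σ = (130 − 91)/(1.645 − (0)) = 23.71.
Then μ = 91 − (0)·23.71 = 91.00.

μ = 91.00, σ = 23.71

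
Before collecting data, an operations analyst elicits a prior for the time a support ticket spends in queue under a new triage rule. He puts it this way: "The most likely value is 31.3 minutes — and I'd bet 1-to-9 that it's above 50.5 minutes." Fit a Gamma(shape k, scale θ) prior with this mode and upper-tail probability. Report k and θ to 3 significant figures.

k ≈ 9.22, θ ≈ 3.81

Gamma(k,θ) with k>1 has mode (k−1)θ, so θ = 31.3/(k−1).
Need P(X < 50.5) = 0.9 with θ tied to k this way. Start at k = 2, θ = 31.3: P(X<50.5) ≈ 0.479.
Too low — raise k to concentrate. Iterating converges to k ≈ 9.22.
Then θ = 31.3/(9.22−1) ≈ 3.81.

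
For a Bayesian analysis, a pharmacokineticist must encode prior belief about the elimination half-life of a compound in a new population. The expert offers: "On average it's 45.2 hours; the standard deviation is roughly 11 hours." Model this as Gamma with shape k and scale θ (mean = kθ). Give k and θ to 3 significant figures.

k ≈ 16.9, θ ≈ 2.68

For Gamma(k, scale θ): mean = kθ, variance = kθ², so CV = 1/√k.
CV = SD/mean = 11/45.2 = 0.2434, hence k = 1/CV² = 16.9.
Then θ = mean/k = 45.2/16.9 = 2.68.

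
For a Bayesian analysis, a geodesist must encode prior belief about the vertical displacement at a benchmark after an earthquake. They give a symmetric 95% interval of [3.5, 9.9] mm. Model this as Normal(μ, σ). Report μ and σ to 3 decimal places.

μ = 6.700, σ = 1.633

A symmetric 95% interval runs μ ± z·σ with z = 1.96.
Half-width = 3.2, so σ = 3.2/1.96 = 1.633.
μ is the interval midpoint, 6.700.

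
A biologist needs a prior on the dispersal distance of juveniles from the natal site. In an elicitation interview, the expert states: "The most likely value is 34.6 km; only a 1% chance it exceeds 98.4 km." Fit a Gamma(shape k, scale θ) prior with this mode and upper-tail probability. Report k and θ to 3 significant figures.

Gamma(k,θ) with k>1 has mode (k−1)θ, so θ = 34.6/(k−1).
Need P(X < 98.4) = 0.99 with θ tied to k this way. Start at k = 2, θ = 34.6: P(X<98.4) ≈ 0.776.
Too low — raise k to concentrate. Iterating converges to k ≈ 5.17.
Then θ = 34.6/(5.17−1) ≈ 8.29.

k ≈ 5.17, θ ≈ 8.29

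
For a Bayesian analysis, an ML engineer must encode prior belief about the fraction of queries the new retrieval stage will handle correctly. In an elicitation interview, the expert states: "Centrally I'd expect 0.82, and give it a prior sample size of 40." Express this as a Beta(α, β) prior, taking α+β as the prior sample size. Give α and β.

α = 32.8, β = 7.2

Under the effective-sample-size interpretation, Beta(α, β) has prior mean α/(α+β) and prior sample size α+β.
So α+β = 40 and α/(α+β) = 0.82, giving α = 0.82·40 = 32.8 and β = 40 − 32.8 = 7.2.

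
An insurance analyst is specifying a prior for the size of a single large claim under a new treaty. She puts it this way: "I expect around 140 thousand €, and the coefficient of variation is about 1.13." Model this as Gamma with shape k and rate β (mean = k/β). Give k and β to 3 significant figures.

k ≈ 0.783, β ≈ 0.00559

For Gamma(k, rate β): mean = k/β, variance = k/β², so CV = 1/√k.
CV = 1.13, hence k = 1/CV² = 0.783.
Then β = k/mean = 0.783/140 = 0.00559.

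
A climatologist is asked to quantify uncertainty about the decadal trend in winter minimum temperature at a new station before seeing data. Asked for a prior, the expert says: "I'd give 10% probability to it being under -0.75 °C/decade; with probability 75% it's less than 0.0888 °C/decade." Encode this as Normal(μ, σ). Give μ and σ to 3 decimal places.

μ = -0.200, σ = 0.429

The p-quantile of Normal(μ,σ) is μ + z_p·σ, with z_{0.1} = -1.282 and z_{0.75} = 0.6745.
Eliminate σ: μ = (z₂·x₁ − z₁·x₂)/(z₂ − z₁) = (0.6745·-0.75 − (-1.282)·0.0888)/1.956 = -0.200.
Then σ = (x₂ − x₁)/(z₂ − z₁) = (0.0888 − -0.75)/1.956 = 0.429.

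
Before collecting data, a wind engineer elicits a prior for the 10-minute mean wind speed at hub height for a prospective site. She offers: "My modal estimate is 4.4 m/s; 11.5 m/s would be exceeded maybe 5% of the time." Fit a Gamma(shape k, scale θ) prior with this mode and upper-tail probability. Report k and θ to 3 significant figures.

Gamma(k,θ) with k>1 has mode (k−1)θ, so θ = 4.4/(k−1).
Need P(X < 11.5) = 0.95 with θ tied to k this way. Start at k = 2, θ = 4.4: P(X<11.5) ≈ 0.735.
Too low — raise k to concentrate. Iterating converges to k ≈ 3.93.
Then θ = 4.4/(3.93−1) ≈ 1.5.

k ≈ 3.93, θ ≈ 1.5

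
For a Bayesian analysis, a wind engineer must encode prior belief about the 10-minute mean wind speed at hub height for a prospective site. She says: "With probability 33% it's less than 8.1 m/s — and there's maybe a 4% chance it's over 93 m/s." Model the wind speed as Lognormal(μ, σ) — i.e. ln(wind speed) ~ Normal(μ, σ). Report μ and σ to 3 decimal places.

μ ≈ 2.582, σ ≈ 1.114

If T ~ Lognormal(μ,σ) then ln T ~ Normal(μ,σ), so the p-quantile of ln T is μ + z_p·σ.
ln(8.1) = 2.092 and ln(93) = 4.533; z_{0.33} = -0.4399, z_{0.96} = 1.751.
σ = (4.533 − 2.092)/(1.751 − (-0.4399)) = 1.114.
μ = 2.092 − (-0.4399)·1.114 = 2.582.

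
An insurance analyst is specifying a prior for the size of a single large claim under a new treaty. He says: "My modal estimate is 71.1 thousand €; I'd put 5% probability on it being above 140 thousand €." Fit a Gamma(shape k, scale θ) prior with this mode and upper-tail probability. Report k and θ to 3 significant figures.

k ≈ 7.04, θ ≈ 11.8

Gamma(k,θ) with k>1 has mode (k−1)θ, so θ = 71.1/(k−1).
Need P(X < 140) = 0.95 with θ tied to k this way. Start at k = 2, θ = 71.1: P(X<140) ≈ 0.586.
Too low — raise k to concentrate. Iterating converges to k ≈ 7.04.
Then θ = 71.1/(7.04−1) ≈ 11.8.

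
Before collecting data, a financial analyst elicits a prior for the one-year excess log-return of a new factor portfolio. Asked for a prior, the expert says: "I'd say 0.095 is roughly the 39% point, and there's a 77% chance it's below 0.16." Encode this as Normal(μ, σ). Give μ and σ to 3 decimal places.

μ = 0.113, σ = 0.064

For Normal(μ,σ), the p-quantile is μ + z_p·σ. Here z_{0.39} = -0.2793, z_{0.77} = 0.7388.
So 0.095 = μ − 0.2793σ and 0.16 = μ + 0.7388σ.
Subtracting: σ = (0.16 − 0.095)/(0.7388 − (-0.2793)) = 0.064.
Then μ = 0.095 − (-0.2793)·0.064 = 0.113.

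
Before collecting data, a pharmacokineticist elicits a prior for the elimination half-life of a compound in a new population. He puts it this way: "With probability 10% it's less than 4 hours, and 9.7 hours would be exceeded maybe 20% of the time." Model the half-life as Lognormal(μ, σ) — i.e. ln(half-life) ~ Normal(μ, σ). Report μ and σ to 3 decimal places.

If T ~ Lognormal(μ,σ) then ln T ~ Normal(μ,σ), so the p-quantile of ln T is μ + z_p·σ.
ln(4) = 1.386 and ln(9.7) = 2.272; z_{0.1} = -1.282, z_{0.8} = 0.8416.
σ = (2.272 − 1.386)/(0.8416 − (-1.282)) = 0.417.
μ = 1.386 − (-1.282)·0.417 = 1.921.

μ ≈ 1.921, σ ≈ 0.417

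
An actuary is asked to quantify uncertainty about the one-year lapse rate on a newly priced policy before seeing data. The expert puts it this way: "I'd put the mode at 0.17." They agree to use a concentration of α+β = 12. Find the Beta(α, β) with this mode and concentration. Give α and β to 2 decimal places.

α = 2.70, β = 9.30

For α,β > 1 the Beta mode is (α−1)/(α+β−2). With α+β = 12, the mode is (α−1)/10.
Set (α−1)/10 = 0.17 → α = 1 + 0.17·10 = 2.70.
β = 12 − α = 9.30.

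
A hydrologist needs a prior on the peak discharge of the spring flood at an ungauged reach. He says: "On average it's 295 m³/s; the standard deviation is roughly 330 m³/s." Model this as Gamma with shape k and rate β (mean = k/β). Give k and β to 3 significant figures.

For Gamma(k, rate β): mean = k/β, variance = k/β², so CV = 1/√k.
CV = SD/mean = 330/295 = 1.119, hence k = 1/CV² = 0.799.
Then β = k/mean = 0.799/295 = 0.00271.

k ≈ 0.799, β ≈ 0.00271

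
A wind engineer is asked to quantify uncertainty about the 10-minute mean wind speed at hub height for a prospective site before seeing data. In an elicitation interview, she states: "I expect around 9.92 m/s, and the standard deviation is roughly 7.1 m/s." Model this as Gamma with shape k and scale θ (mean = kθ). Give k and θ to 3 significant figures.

k ≈ 1.95, θ ≈ 5.08

For Gamma(k, scale θ): mean = kθ, variance = kθ², so CV = 1/√k.
CV = SD/mean = 7.1/9.92 = 0.7157, hence k = 1/CV² = 1.95.
Then θ = mean/k = 9.92/1.95 = 5.08.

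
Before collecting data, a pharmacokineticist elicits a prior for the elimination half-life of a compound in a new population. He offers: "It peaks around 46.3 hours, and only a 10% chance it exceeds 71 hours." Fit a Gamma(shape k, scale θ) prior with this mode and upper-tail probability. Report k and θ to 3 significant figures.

k ≈ 11.2, θ ≈ 4.53

Gamma(k,θ) with k>1 has mode (k−1)θ, so θ = 46.3/(k−1).
Need P(X < 71) = 0.9 with θ tied to k this way. Start at k = 2, θ = 46.3: P(X<71) ≈ 0.453.
Too low — raise k to concentrate. Iterating converges to k ≈ 11.2.
Then θ = 46.3/(11.2−1) ≈ 4.53.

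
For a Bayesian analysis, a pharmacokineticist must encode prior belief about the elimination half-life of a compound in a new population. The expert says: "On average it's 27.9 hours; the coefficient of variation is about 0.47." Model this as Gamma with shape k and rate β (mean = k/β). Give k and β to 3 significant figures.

For Gamma(k, rate β): mean = k/β, variance = k/β², so CV = 1/√k.
CV = 0.47, hence k = 1/CV² = 4.53.
Then β = k/mean = 4.53/27.9 = 0.162.

k ≈ 4.53, β ≈ 0.162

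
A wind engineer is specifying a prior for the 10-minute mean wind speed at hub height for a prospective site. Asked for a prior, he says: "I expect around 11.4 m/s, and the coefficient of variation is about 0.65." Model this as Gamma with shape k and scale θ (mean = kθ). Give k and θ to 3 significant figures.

For Gamma(k, scale θ): mean = kθ, variance = kθ², so CV = 1/√k.
CV = 0.65, hence k = 1/CV² = 2.37.
Then θ = mean/k = 11.4/2.37 = 4.82.

k ≈ 2.37, θ ≈ 4.82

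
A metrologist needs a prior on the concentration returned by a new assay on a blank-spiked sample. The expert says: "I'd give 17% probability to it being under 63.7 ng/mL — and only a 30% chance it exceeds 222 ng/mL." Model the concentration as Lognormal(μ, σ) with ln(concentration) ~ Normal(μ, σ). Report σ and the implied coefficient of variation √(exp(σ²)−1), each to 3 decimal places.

σ ≈ 0.844, CV ≈ 1.020

If T ~ Lognormal(μ,σ) then ln T ~ Normal(μ,σ), so the p-quantile of ln T is μ + z_p·σ.
ln(63.7) = 4.154 and ln(222) = 5.403; z_{0.17} = -0.9542, z_{0.7} = 0.5244.
σ = (5.403 − 4.154)/(0.5244 − (-0.9542)) = 0.844.
μ = 4.154 − (-0.9542)·0.844 = 4.960.
CV = √(exp(σ²)−1) = √(exp(0.7130)−1) = 1.020.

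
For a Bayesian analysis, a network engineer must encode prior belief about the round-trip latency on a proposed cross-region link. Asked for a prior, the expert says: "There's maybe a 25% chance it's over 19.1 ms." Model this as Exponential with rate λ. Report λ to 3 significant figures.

λ ≈ 0.0726

P(T > 19.1) = e^(−λ·19.1) = 0.25, so λ = −ln(0.25)/19.1 = 0.0726.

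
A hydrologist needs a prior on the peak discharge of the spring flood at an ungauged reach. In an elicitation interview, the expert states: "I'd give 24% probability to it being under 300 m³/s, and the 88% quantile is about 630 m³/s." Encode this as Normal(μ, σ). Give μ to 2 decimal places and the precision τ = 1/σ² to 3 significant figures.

For Normal(μ,σ), the p-quantile is μ + z_p·σ. Here z_{0.24} = -0.7063, z_{0.88} = 1.175.
So 300 = μ − 0.7063σ and 630 = μ + 1.175σ.
Subtracting: σ = (630 − 300)/(1.175 − (-0.7063)) = 175.41.
Then μ = 300 − (-0.7063)·175.41 = 423.89.
Precision τ = 1/σ² = 1/175.4² = 3.25e-05.

μ = 423.89, τ = 3.25e-05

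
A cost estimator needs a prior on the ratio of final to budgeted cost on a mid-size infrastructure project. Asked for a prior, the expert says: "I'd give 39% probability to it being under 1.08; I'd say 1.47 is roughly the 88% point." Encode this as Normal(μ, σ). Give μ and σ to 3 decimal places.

μ = 1.155, σ = 0.268

The p-quantile of Normal(μ,σ) is μ + z_p·σ, with z_{0.39} = -0.2793 and z_{0.88} = 1.175.
Eliminate σ: μ = (z₂·x₁ − z₁·x₂)/(z₂ − z₁) = (1.175·1.08 − (-0.2793)·1.47)/1.454 = 1.155.
Then σ = (x₂ − x₁)/(z₂ − z₁) = (1.47 − 1.08)/1.454 = 0.268.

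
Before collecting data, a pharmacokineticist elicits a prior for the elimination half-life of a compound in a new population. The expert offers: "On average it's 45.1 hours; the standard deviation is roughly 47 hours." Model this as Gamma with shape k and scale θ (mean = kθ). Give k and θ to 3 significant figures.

k ≈ 0.921, θ ≈ 49

For Gamma(k, scale θ): mean = kθ, variance = kθ², so CV = 1/√k.
CV = SD/mean = 47/45.1 = 1.042, hence k = 1/CV² = 0.921.
Then θ = mean/k = 45.1/0.921 = 49.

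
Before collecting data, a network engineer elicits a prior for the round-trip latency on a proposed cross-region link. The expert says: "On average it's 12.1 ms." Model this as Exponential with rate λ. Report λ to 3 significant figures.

λ ≈ 0.0826

Exponential mean = 1/λ, so λ = 1/12.1 = 0.0826.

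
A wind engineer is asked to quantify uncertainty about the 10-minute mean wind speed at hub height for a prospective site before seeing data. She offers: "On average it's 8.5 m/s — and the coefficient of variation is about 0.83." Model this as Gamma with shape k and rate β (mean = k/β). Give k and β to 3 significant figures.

k ≈ 1.45, β ≈ 0.171

For Gamma(k, rate β): mean = k/β, variance = k/β², so CV = 1/√k.
CV = 0.83, hence k = 1/CV² = 1.45.
Then β = k/mean = 1.45/8.5 = 0.171.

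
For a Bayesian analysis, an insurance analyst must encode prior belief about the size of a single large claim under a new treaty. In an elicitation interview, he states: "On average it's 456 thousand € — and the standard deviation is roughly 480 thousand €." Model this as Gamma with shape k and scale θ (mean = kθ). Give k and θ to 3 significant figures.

For Gamma(k, scale θ): mean = kθ, variance = kθ², so CV = 1/√k.
CV = SD/mean = 480/456 = 1.053, hence k = 1/CV² = 0.902.
Then θ = mean/k = 456/0.902 = 505.

k ≈ 0.902, θ ≈ 505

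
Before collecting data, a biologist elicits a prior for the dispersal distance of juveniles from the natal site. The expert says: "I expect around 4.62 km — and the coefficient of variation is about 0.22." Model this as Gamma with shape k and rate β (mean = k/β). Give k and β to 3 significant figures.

For Gamma(k, rate β): mean = k/β, variance = k/β², so CV = 1/√k.
CV = 0.22, hence k = 1/CV² = 20.7.
Then β = k/mean = 20.7/4.62 = 4.47.

k ≈ 20.7, β ≈ 4.47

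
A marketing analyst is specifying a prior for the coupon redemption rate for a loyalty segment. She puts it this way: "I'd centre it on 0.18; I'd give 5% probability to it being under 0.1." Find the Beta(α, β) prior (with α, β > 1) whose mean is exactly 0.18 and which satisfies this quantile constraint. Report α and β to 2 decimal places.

With mean 0.18 fixed, write α = 0.18s, β = 0.82s where s = α+β.
Need P(θ < 0.1) = 0.05 under Beta(0.18s, 0.82s). Normal approximation: (q−m)/√(m(1−m)/s) ≈ z_{0.05} = -1.64, so s ≈ 0.18·0.82·(-1.64)²/(0.1−0.18)² = 62.4.
At s = 62.4: P(θ<0.1) ≈ 0.033. Adjusting to match 0.05 gives s ≈ 50.99.
So α = 0.18·50.99 ≈ 9.18, β = 0.82·50.99 ≈ 41.81.

α ≈ 9.18, β ≈ 41.81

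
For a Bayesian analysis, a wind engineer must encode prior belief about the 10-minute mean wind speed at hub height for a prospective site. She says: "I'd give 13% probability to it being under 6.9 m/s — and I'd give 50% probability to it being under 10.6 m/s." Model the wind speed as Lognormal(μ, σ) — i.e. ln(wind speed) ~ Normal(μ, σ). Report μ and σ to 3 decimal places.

If T ~ Lognormal(μ,σ) then ln T ~ Normal(μ,σ), so the p-quantile of ln T is μ + z_p·σ.
ln(6.9) = 1.932 and ln(10.6) = 2.361; z_{0.13} = -1.126, z_{0.5} = 0.
σ = (2.361 − 1.932)/(0 − (-1.126)) = 0.381.
μ = 1.932 − (-1.126)·0.381 = 2.361.

μ ≈ 2.361, σ ≈ 0.381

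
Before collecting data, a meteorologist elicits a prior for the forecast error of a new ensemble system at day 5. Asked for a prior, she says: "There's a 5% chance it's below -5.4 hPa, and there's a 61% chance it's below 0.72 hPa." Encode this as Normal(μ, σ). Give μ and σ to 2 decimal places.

For Normal(μ,σ), the p-quantile is μ + z_p·σ. Here z_{0.05} = -1.645, z_{0.61} = 0.2793.
So -5.4 = μ − 1.645σ and 0.72 = μ + 0.2793σ.
Subtracting: σ = (0.72 − -5.4)/(0.2793 − (-1.645)) = 3.18.
Then μ = -5.4 − (-1.645)·3.18 = -0.17.

μ = -0.17, σ = 3.18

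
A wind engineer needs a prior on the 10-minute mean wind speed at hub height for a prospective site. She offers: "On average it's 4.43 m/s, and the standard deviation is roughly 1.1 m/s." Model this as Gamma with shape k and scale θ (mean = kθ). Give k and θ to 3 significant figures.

k ≈ 16.2, θ ≈ 0.273

For Gamma(k, scale θ): mean = kθ, variance = kθ², so CV = 1/√k.
CV = SD/mean = 1.1/4.43 = 0.2483, hence k = 1/CV² = 16.2.
Then θ = mean/k = 4.43/16.2 = 0.273.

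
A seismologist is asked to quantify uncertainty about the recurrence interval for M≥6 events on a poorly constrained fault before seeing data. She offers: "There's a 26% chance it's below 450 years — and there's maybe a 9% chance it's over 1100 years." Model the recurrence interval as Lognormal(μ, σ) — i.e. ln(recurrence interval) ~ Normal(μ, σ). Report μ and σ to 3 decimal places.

If T ~ Lognormal(μ,σ) then ln T ~ Normal(μ,σ), so the p-quantile of ln T is μ + z_p·σ.
ln(450) = 6.109 and ln(1100) = 7.003; z_{0.26} = -0.6433, z_{0.91} = 1.341.
σ = (7.003 − 6.109)/(1.341 − (-0.6433)) = 0.450.
μ = 6.109 − (-0.6433)·0.450 = 6.399.

μ ≈ 6.399, σ ≈ 0.450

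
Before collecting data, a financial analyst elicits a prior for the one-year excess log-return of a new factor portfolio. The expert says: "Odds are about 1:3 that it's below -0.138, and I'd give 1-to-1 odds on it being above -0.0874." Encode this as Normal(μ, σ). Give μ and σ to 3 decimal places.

μ = -0.087, σ = 0.075

The p-quantile of Normal(μ,σ) is μ + z_p·σ, with z_{0.25} = -0.6745 and z_{0.5} = 0.
Eliminate σ: μ = (z₂·x₁ − z₁·x₂)/(z₂ − z₁) = (0·-0.138 − (-0.6745)·-0.0874)/0.6745 = -0.087.
Then σ = (x₂ − x₁)/(z₂ − z₁) = (-0.0874 − -0.138)/0.6745 = 0.075.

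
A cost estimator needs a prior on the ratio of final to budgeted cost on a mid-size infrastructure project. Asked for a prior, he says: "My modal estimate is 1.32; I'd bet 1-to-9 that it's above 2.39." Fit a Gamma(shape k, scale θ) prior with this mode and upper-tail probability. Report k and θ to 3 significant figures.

k ≈ 6.41, θ ≈ 0.244

Gamma(k,θ) with k>1 has mode (k−1)θ, so θ = 1.32/(k−1).
Need P(X < 2.39) = 0.9 with θ tied to k this way. Start at k = 2, θ = 1.32: P(X<2.39) ≈ 0.540.
Too low — raise k to concentrate. Iterating converges to k ≈ 6.41.
Then θ = 1.32/(6.41−1) ≈ 0.244.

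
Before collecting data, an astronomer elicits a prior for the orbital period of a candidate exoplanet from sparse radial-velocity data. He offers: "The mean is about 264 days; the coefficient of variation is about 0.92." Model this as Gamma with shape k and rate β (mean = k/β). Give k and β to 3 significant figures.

For Gamma(k, rate β): mean = k/β, variance = k/β², so CV = 1/√k.
CV = 0.92, hence k = 1/CV² = 1.18.
Then β = k/mean = 1.18/264 = 0.00448.

k ≈ 1.18, β ≈ 0.00448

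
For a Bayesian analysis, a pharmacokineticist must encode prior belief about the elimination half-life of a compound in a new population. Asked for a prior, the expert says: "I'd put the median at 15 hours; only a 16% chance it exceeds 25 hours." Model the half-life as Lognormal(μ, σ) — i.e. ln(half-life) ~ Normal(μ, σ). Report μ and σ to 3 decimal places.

μ ≈ 2.708, σ ≈ 0.514

If T ~ Lognormal(μ,σ) then ln T ~ Normal(μ,σ), so the p-quantile of ln T is μ + z_p·σ.
ln(15) = 2.708 and ln(25) = 3.219; z_{0.5} = 0, z_{0.84} = 0.9945.
σ = (3.219 − 2.708)/(0.9945 − (0)) = 0.514.
μ = 2.708 − (0)·0.514 = 2.708.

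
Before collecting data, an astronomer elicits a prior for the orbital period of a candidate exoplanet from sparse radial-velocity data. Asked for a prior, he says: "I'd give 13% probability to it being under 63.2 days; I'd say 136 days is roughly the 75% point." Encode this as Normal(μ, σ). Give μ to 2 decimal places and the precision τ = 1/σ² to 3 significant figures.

For Normal(μ,σ), the p-quantile is μ + z_p·σ. Here z_{0.13} = -1.126, z_{0.75} = 0.6745.
So 63.2 = μ − 1.126σ and 136 = μ + 0.6745σ.
Subtracting: σ = (136 − 63.2)/(0.6745 − (-1.126)) = 40.42.
Then μ = 63.2 − (-1.126)·40.42 = 108.73.
Precision τ = 1/σ² = 1/40.42² = 0.000612.

μ = 108.73, τ = 0.000612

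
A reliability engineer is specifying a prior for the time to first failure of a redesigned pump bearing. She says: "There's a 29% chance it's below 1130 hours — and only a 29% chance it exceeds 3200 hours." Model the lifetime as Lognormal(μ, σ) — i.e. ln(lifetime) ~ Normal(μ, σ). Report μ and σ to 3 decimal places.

μ ≈ 7.550, σ ≈ 0.941

If T ~ Lognormal(μ,σ) then ln T ~ Normal(μ,σ), so the p-quantile of ln T is μ + z_p·σ.
ln(1130) = 7.03 and ln(3200) = 8.071; z_{0.29} = -0.5534, z_{0.71} = 0.5534.
σ = (8.071 − 7.03)/(0.5534 − (-0.5534)) = 0.941.
μ = 7.03 − (-0.5534)·0.941 = 7.550.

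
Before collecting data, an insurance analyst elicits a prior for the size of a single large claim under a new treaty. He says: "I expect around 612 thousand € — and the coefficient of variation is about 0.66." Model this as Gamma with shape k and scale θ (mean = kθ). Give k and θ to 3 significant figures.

k ≈ 2.3, θ ≈ 267

For Gamma(k, scale θ): mean = kθ, variance = kθ², so CV = 1/√k.
CV = 0.66, hence k = 1/CV² = 2.3.
Then θ = mean/k = 612/2.3 = 267.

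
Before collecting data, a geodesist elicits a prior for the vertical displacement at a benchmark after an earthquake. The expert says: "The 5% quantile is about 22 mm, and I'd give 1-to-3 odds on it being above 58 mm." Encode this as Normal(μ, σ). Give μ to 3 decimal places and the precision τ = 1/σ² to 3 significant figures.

For Normal(μ,σ), the p-quantile is μ + z_p·σ. Here z_{0.05} = -1.645, z_{0.75} = 0.6745.
So 22 = μ − 1.645σ and 58 = μ + 0.6745σ.
Subtracting: σ = (58 − 22)/(0.6745 − (-1.645)) = 15.522.
Then μ = 22 − (-1.645)·15.522 = 47.531.
Precision τ = 1/σ² = 1/15.52² = 0.00415.

μ = 47.531, τ = 0.00415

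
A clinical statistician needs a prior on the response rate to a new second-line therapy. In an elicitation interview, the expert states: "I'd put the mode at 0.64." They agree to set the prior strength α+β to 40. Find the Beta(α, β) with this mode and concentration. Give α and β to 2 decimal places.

α = 25.32, β = 14.68

For α,β > 1 the Beta mode is (α−1)/(α+β−2). With α+β = 40, the mode is (α−1)/38.
Set (α−1)/38 = 0.64 → α = 1 + 0.64·38 = 25.32.
β = 40 − α = 14.68.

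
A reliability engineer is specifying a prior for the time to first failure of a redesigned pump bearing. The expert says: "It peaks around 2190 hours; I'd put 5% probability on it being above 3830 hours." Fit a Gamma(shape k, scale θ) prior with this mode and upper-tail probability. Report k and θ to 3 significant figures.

k ≈ 9.93, θ ≈ 245

Gamma(k,θ) with k>1 has mode (k−1)θ, so θ = 2190/(k−1).
Need P(X < 3830) = 0.95 with θ tied to k this way. Start at k = 2, θ = 2190: P(X<3830) ≈ 0.522.
Too low — raise k to concentrate. Iterating converges to k ≈ 9.93.
Then θ = 2190/(9.93−1) ≈ 245.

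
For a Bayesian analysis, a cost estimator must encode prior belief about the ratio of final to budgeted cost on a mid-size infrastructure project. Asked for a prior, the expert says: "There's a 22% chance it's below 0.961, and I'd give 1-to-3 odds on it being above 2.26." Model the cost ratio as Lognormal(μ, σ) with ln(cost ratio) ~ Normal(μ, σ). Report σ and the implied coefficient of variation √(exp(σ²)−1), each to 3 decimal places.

If T ~ Lognormal(μ,σ) then ln T ~ Normal(μ,σ), so the p-quantile of ln T is μ + z_p·σ.
ln(0.961) = -0.03978 and ln(2.26) = 0.8154; z_{0.22} = -0.7722, z_{0.75} = 0.6745.
σ = (0.8154 − -0.03978)/(0.6745 − (-0.7722)) = 0.591.
μ = -0.03978 − (-0.7722)·0.591 = 0.417.
CV = √(exp(σ²)−1) = √(exp(0.3494)−1) = 0.647.

σ ≈ 0.591, CV ≈ 0.647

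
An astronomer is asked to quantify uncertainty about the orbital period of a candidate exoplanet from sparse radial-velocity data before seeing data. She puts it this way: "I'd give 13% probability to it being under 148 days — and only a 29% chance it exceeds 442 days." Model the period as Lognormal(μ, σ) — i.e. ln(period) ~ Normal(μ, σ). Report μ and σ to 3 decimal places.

If T ~ Lognormal(μ,σ) then ln T ~ Normal(μ,σ), so the p-quantile of ln T is μ + z_p·σ.
ln(148) = 4.997 and ln(442) = 6.091; z_{0.13} = -1.126, z_{0.71} = 0.5534.
σ = (6.091 − 4.997)/(0.5534 − (-1.126)) = 0.651.
μ = 4.997 − (-1.126)·0.651 = 5.731.

μ ≈ 5.731, σ ≈ 0.651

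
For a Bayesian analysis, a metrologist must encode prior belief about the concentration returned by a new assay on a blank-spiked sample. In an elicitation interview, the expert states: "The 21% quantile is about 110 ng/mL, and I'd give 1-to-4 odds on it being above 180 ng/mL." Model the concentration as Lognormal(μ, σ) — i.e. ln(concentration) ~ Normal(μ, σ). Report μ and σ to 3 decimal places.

If T ~ Lognormal(μ,σ) then ln T ~ Normal(μ,σ), so the p-quantile of ln T is μ + z_p·σ.
ln(110) = 4.7 and ln(180) = 5.193; z_{0.21} = -0.8064, z_{0.8} = 0.8416.
σ = (5.193 − 4.7)/(0.8416 − (-0.8064)) = 0.299.
μ = 4.7 − (-0.8064)·0.299 = 4.941.

μ ≈ 4.941, σ ≈ 0.299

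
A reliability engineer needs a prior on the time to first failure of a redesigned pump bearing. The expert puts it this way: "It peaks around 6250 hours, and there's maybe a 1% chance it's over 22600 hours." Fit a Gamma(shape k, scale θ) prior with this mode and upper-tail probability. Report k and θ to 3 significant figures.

Gamma(k,θ) with k>1 has mode (k−1)θ, so θ = 6250/(k−1).
Need P(X < 22600) = 0.99 with θ tied to k this way. Start at k = 2, θ = 6250: P(X<22600) ≈ 0.876.
Too low — raise k to concentrate. Iterating converges to k ≈ 3.6.
Then θ = 6250/(3.6−1) ≈ 2400.

k ≈ 3.6, θ ≈ 2400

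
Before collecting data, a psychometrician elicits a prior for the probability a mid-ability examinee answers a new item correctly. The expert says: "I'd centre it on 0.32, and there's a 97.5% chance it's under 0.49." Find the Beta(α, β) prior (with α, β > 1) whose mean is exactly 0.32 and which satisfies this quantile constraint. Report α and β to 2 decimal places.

α ≈ 10.06, β ≈ 21.37

With mean 0.32 fixed, write α = 0.32s, β = 0.68s where s = α+β.
Need P(θ < 0.49) = 0.975 under Beta(0.32s, 0.68s). Normal approximation: (q−m)/√(m(1−m)/s) ≈ z_{0.975} = 1.96, so s ≈ 0.32·0.68·(1.96)²/(0.49−0.32)² = 28.9.
At s = 28.9: P(θ<0.49) ≈ 0.970. Adjusting to match 0.975 gives s ≈ 31.43.
So α = 0.32·31.43 ≈ 10.06, β = 0.68·31.43 ≈ 21.37.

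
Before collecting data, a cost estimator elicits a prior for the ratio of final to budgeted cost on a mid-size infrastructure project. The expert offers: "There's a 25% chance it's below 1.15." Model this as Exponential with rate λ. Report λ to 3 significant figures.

P(T < 1.15) = 1 − e^(−λ·1.15) = 0.25, so λ = −ln(1−0.25)/1.15 = −ln(0.75)/1.15 = 0.25.

λ ≈ 0.25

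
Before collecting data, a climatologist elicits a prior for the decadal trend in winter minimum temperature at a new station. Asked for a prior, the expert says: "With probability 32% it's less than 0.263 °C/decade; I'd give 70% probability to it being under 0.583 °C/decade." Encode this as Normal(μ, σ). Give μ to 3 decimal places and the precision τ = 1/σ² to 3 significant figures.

μ = 0.414, τ = 9.61

For Normal(μ,σ), the p-quantile is μ + z_p·σ. Here z_{0.32} = -0.4677, z_{0.7} = 0.5244.
So 0.263 = μ − 0.4677σ and 0.583 = μ + 0.5244σ.
Subtracting: σ = (0.583 − 0.263)/(0.5244 − (-0.4677)) = 0.323.
Then μ = 0.263 − (-0.4677)·0.323 = 0.414.
Precision τ = 1/σ² = 1/0.3225² = 9.61.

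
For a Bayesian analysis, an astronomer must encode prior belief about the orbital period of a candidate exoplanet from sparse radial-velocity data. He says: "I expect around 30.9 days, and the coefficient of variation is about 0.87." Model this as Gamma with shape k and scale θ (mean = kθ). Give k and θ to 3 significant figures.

k ≈ 1.32, θ ≈ 23.4

For Gamma(k, scale θ): mean = kθ, variance = kθ², so CV = 1/√k.
CV = 0.87, hence k = 1/CV² = 1.32.
Then θ = mean/k = 30.9/1.32 = 23.4.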